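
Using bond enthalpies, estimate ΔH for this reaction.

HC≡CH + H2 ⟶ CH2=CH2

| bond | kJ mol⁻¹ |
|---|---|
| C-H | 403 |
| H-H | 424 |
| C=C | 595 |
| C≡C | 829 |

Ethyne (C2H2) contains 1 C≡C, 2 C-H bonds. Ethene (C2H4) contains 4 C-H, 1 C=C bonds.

ΔH ≈ −148 kJ

Bonds broken (reactants):
  C≡C: 1 × 829 = 829
  C-H: 2 × 403 = 806
  H-H: 1 × 424 = 424
  Σ(broken) = 2059 kJ
Bonds formed (products):
  C-H: 4 × 403 = 1612
  C=C: 1 × 595 = 595
  Σ(formed) = 2207 kJ
ΔH = Σ(broken) − Σ(formed) = 2059 − 2207 = −148 kJ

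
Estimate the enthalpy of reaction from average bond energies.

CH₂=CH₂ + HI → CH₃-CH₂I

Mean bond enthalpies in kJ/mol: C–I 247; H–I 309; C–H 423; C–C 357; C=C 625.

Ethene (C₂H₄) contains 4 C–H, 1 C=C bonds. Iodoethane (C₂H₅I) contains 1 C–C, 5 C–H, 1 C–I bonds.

ΔH ≈ −93 kJ

Bonds broken (reactants):
  C–H: 4 × 423 = 1692
  C=C: 1 × 625 = 625
  H–I: 1 × 309 = 309
  Σ(broken) = 2626 kJ
Bonds formed (products):
  C–C: 1 × 357 = 357
  C–H: 5 × 423 = 2115
  C–I: 1 × 247 = 247
  Σ(formed) = 2719 kJ
ΔH = Σ(broken) − Σ(formed) = 2626 − 2719 = −93 kJ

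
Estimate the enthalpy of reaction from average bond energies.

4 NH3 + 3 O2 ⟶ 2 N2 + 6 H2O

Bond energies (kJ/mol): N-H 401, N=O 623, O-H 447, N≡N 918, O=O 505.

Bonds broken (reactants):
  N-H: 12 × 401 = 4812
  O=O: 3 × 505 = 1515
  Σ(broken) = 6327 kJ
Bonds formed (products):
  N≡N: 2 × 918 = 1836
  O-H: 12 × 447 = 5364
  Σ(formed) = 7200 kJ
ΔH = Σ(broken) − Σ(formed) = 6327 − 7200 = −873 kJ

ΔH ≈ −873 kJ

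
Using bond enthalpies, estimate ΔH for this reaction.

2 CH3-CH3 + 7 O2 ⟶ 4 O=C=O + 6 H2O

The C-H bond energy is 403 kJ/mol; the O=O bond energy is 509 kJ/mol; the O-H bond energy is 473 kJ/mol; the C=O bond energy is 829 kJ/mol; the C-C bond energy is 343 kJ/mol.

ΔH ≈ −3223 kJ

Bonds broken (reactants):
  C-C: 2 × 343 = 686
  C-H: 12 × 403 = 4836
  O=O: 7 × 509 = 3563
  Σ(broken) = 9085 kJ
Bonds formed (products):
  C=O: 8 × 829 = 6632
  O-H: 12 × 473 = 5676
  Σ(formed) = 12308 kJ
ΔH = Σ(broken) − Σ(formed) = 9085 − 12308 = −3223 kJ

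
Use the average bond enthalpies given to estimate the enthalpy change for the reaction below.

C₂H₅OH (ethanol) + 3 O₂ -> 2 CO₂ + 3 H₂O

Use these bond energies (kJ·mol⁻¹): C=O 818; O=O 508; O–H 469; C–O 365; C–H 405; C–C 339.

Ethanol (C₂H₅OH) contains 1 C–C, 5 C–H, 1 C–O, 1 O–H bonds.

ΔH ≈ −1364 kJ

Bonds broken (reactants):
  C–C: 1 × 339 = 339
  C–H: 5 × 405 = 2025
  C–O: 1 × 365 = 365
  O–H: 1 × 469 = 469
  O=O: 3 × 508 = 1524
  Σ(broken) = 4722 kJ
Bonds formed (products):
  C=O: 4 × 818 = 3272
  O–H: 6 × 469 = 2814
  Σ(formed) = 6086 kJ
ΔH = Σ(broken) − Σ(formed) = 4722 − 6086 = −1364 kJ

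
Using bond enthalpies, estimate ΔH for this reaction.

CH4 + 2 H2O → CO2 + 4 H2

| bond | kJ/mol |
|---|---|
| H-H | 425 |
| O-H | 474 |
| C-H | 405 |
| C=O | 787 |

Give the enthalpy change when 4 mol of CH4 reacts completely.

ΔH = +968 kJ

Bonds broken (reactants):
  C-H: 4 × 405 = 1620
  O-H: 4 × 474 = 1896
  Σ(broken) = 3516 kJ
Bonds formed (products):
  C=O: 2 × 787 = 1574
  H-H: 4 × 425 = 1700
  Σ(formed) = 3274 kJ
ΔH = Σ(broken) − Σ(formed) = 3516 − 3274 = +242 kJ
For 4× the reaction as written: 4 × (+242) = +968 kJ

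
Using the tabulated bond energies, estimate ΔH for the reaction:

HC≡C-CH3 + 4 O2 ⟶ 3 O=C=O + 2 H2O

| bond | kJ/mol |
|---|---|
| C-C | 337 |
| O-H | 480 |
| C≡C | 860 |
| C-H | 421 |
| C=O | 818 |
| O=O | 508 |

Bonds broken (reactants):
  C≡C: 1 × 860 = 860
  C-C: 1 × 337 = 337
  C-H: 4 × 421 = 1684
  O=O: 4 × 508 = 2032
  Σ(broken) = 4913 kJ
Bonds formed (products):
  C=O: 6 × 818 = 4908
  O-H: 4 × 480 = 1920
  Σ(formed) = 6828 kJ
ΔH = Σ(broken) − Σ(formed) = 4913 − 6828 = −1915 kJ

ΔH ≈ −1915 kJ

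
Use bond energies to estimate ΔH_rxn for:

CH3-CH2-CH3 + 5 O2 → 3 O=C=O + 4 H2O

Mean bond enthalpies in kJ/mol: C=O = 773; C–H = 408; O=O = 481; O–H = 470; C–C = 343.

ΔH ≈ −2043 kJ

Bonds broken (reactants):
  C–C: 2 × 343 = 686
  C–H: 8 × 408 = 3264
  O=O: 5 × 481 = 2405
  Σ(broken) = 6355 kJ
Bonds formed (products):
  C=O: 6 × 773 = 4638
  O–H: 8 × 470 = 3760
  Σ(formed) = 8398 kJ
ΔH = Σ(broken) − Σ(formed) = 6355 − 8398 = −2043 kJ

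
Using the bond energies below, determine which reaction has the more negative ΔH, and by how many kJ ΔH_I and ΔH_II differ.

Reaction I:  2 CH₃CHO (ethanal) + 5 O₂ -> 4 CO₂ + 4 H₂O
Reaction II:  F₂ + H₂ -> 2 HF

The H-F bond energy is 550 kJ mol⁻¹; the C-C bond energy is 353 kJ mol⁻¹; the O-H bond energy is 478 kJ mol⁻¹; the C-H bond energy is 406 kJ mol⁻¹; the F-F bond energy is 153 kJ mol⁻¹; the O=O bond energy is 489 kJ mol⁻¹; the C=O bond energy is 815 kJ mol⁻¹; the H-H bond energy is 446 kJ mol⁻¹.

Reaction I, by 1814 kJ

Reaction I:
  Bonds broken (reactants):
    C-C: 2 × 353 = 706
    C-H: 8 × 406 = 3248
    C=O: 2 × 815 = 1630
    O=O: 5 × 489 = 2445
    Σ(broken) = 8029 kJ
  Bonds formed (products):
    C=O: 8 × 815 = 6520
    O-H: 8 × 478 = 3824
    Σ(formed) = 10344 kJ
  ΔH_I = 8029 − 10344 = −2315 kJ
Reaction II:
  Bonds broken (reactants):
    F-F: 1 × 153 = 153
    H-H: 1 × 446 = 446
    Σ(broken) = 599 kJ
  Bonds formed (products):
    H-F: 2 × 550 = 1100
    Σ(formed) = 1100 kJ
  ΔH_II = 599 − 1100 = −501 kJ
ΔH_I − ΔH_II = −1814 kJ, so reaction I has the more negative ΔH; |ΔH_I − ΔH_II| = 1814 kJ.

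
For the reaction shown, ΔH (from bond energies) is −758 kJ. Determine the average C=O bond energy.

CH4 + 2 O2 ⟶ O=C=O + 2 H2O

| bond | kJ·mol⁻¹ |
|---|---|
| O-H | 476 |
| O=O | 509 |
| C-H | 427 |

D(C=O) ≈ 790 kJ/mol

Let D be the C=O bond energy.
Σ(broken) = 4×427 + 2×509 = 2726
Σ(formed) = 2×D + 4×476 = 1904 + 2D
ΔH = Σ(broken) − Σ(formed) = (2726) − (1904 + 2D) = +822 − 2D
Setting this equal to −758 kJ gives 2D = 1580, so D = 790 kJ/mol.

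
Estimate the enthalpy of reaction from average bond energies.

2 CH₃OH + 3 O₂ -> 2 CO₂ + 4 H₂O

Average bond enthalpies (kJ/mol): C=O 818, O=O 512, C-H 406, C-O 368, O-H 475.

ΔH ≈ −1414 kJ

Bonds broken (reactants):
  C-H: 6 × 406 = 2436
  C-O: 2 × 368 = 736
  O-H: 2 × 475 = 950
  O=O: 3 × 512 = 1536
  Σ(broken) = 5658 kJ
Bonds formed (products):
  C=O: 4 × 818 = 3272
  O-H: 8 × 475 = 3800
  Σ(formed) = 7072 kJ
ΔH = Σ(broken) − Σ(formed) = 5658 − 7072 = −1414 kJ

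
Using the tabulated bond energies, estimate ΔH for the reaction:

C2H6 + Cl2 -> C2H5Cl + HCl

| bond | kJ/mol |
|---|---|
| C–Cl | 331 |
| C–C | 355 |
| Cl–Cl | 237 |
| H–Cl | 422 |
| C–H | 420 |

Bonds broken (reactants):
  C–C: 1 × 355 = 355
  C–H: 6 × 420 = 2520
  Cl–Cl: 1 × 237 = 237
  Σ(broken) = 3112 kJ
Bonds formed (products):
  C–C: 1 × 355 = 355
  C–Cl: 1 × 331 = 331
  C–H: 5 × 420 = 2100
  H–Cl: 1 × 422 = 422
  Σ(formed) = 3208 kJ
ΔH = Σ(broken) − Σ(formed) = 3112 − 3208 = −96 kJ

ΔH ≈ −96 kJ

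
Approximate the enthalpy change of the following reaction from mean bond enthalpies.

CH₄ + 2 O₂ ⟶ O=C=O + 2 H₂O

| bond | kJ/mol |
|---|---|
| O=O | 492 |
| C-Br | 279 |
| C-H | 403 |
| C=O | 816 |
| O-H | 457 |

ΔH ≈ −864 kJ

Bonds broken (reactants):
  C-H: 4 × 403 = 1612
  O=O: 2 × 492 = 984
  Σ(broken) = 2596 kJ
Bonds formed (products):
  C=O: 2 × 816 = 1632
  O-H: 4 × 457 = 1828
  Σ(formed) = 3460 kJ
ΔH = Σ(broken) − Σ(formed) = 2596 − 3460 = −864 kJ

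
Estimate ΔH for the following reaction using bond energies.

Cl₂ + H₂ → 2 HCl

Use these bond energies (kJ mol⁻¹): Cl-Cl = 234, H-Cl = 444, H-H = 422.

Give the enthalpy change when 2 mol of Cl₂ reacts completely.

ΔH = −464 kJ

Bonds broken (reactants):
  Cl-Cl: 1 × 234 = 234
  H-H: 1 × 422 = 422
  Σ(broken) = 656 kJ
Bonds formed (products):
  H-Cl: 2 × 444 = 888
  Σ(formed) = 888 kJ
ΔH = Σ(broken) − Σ(formed) = 656 − 888 = −232 kJ
For 2× the reaction as written: 2 × (−232) = −464 kJ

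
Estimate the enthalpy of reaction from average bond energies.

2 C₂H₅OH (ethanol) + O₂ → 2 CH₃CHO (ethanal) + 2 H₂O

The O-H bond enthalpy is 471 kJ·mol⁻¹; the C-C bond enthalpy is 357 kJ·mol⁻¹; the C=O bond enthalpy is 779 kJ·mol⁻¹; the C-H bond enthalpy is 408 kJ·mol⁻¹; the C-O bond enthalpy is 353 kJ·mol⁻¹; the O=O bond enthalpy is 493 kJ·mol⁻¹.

Bonds broken (reactants):
  C-C: 2 × 357 = 714
  C-H: 10 × 408 = 4080
  C-O: 2 × 353 = 706
  O-H: 2 × 471 = 942
  O=O: 1 × 493 = 493
  Σ(broken) = 6935 kJ
Bonds formed (products):
  C-C: 2 × 357 = 714
  C-H: 8 × 408 = 3264
  C=O: 2 × 779 = 1558
  O-H: 4 × 471 = 1884
  Σ(formed) = 7420 kJ
ΔH = Σ(broken) − Σ(formed) = 6935 − 7420 = −485 kJ

ΔH ≈ −485 kJ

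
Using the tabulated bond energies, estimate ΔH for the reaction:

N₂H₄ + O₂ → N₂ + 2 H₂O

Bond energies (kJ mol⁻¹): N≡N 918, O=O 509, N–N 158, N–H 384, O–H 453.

Bonds broken (reactants):
  N–H: 4 × 384 = 1536
  N–N: 1 × 158 = 158
  O=O: 1 × 509 = 509
  Σ(broken) = 2203 kJ
Bonds formed (products):
  N≡N: 1 × 918 = 918
  O–H: 4 × 453 = 1812
  Σ(formed) = 2730 kJ
ΔH = Σ(broken) − Σ(formed) = 2203 − 2730 = −527 kJ

ΔH ≈ −527 kJ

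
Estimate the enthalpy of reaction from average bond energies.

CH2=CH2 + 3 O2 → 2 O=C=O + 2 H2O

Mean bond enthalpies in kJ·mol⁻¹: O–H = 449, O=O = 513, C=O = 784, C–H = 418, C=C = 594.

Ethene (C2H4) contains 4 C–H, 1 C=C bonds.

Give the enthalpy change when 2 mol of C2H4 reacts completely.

ΔH = −2254 kJ

Bonds broken (reactants):
  C–H: 4 × 418 = 1672
  C=C: 1 × 594 = 594
  O=O: 3 × 513 = 1539
  Σ(broken) = 3805 kJ
Bonds formed (products):
  C=O: 4 × 784 = 3136
  O–H: 4 × 449 = 1796
  Σ(formed) = 4932 kJ
ΔH = Σ(broken) − Σ(formed) = 3805 − 4932 = −1127 kJ
For 2× the reaction as written: 2 × (−1127) = −2254 kJ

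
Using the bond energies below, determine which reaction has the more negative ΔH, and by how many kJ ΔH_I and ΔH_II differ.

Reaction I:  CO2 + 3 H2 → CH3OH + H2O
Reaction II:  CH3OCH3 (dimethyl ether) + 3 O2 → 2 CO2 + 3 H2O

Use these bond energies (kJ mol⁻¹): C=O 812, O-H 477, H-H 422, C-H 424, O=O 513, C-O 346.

Reaction I:
  Bonds broken (reactants):
    C=O: 2 × 812 = 1624
    H-H: 3 × 422 = 1266
    Σ(broken) = 2890 kJ
  Bonds formed (products):
    C-H: 3 × 424 = 1272
    C-O: 1 × 346 = 346
    O-H: 3 × 477 = 1431
    Σ(formed) = 3049 kJ
  ΔH_I = 2890 − 3049 = −159 kJ
Reaction II:
  Bonds broken (reactants):
    C-H: 6 × 424 = 2544
    C-O: 2 × 346 = 692
    O=O: 3 × 513 = 1539
    Σ(broken) = 4775 kJ
  Bonds formed (products):
    C=O: 4 × 812 = 3248
    O-H: 6 × 477 = 2862
    Σ(formed) = 6110 kJ
  ΔH_II = 4775 − 6110 = −1335 kJ
ΔH_I − ΔH_II = +1176 kJ, so reaction II has the more negative ΔH; |ΔH_I − ΔH_II| = 1176 kJ.

Reaction II, by 1176 kJ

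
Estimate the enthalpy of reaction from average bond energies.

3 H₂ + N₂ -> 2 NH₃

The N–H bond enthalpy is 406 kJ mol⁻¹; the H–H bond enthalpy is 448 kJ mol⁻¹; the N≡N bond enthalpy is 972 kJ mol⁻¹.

ΔH ≈ −120 kJ

Bonds broken (reactants):
  H–H: 3 × 448 = 1344
  N≡N: 1 × 972 = 972
  Σ(broken) = 2316 kJ
Bonds formed (products):
  N–H: 6 × 406 = 2436
  Σ(formed) = 2436 kJ
ΔH = Σ(broken) − Σ(formed) = 2316 − 2436 = −120 kJ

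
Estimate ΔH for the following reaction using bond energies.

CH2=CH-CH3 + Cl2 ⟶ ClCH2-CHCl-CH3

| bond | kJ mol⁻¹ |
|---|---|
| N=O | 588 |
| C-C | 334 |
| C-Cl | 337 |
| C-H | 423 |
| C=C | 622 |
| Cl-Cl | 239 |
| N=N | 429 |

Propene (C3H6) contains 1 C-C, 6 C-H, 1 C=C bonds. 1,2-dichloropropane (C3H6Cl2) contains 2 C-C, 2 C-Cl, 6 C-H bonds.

ΔH ≈ −147 kJ

Bonds broken (reactants):
  C-C: 1 × 334 = 334
  C-H: 6 × 423 = 2538
  C=C: 1 × 622 = 622
  Cl-Cl: 1 × 239 = 239
  Σ(broken) = 3733 kJ
Bonds formed (products):
  C-C: 2 × 334 = 668
  C-Cl: 2 × 337 = 674
  C-H: 6 × 423 = 2538
  Σ(formed) = 3880 kJ
ΔH = Σ(broken) − Σ(formed) = 3733 − 3880 = −147 kJ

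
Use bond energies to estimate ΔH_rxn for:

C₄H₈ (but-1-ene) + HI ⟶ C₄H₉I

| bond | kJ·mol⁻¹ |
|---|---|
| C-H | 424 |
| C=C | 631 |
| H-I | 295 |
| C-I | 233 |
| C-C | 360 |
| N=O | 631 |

ΔH ≈ −91 kJ

Bonds broken (reactants):
  C-C: 2 × 360 = 720
  C-H: 8 × 424 = 3392
  C=C: 1 × 631 = 631
  H-I: 1 × 295 = 295
  Σ(broken) = 5038 kJ
Bonds formed (products):
  C-C: 3 × 360 = 1080
  C-H: 9 × 424 = 3816
  C-I: 1 × 233 = 233
  Σ(formed) = 5129 kJ
ΔH = Σ(broken) − Σ(formed) = 5038 − 5129 = −91 kJ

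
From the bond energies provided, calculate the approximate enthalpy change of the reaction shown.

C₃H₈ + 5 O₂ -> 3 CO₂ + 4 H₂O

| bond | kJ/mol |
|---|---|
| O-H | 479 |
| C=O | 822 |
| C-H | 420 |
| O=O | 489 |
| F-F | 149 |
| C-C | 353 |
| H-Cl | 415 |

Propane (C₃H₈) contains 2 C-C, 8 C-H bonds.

ΔH ≈ −2253 kJ

Bonds broken (reactants):
  C-C: 2 × 353 = 706
  C-H: 8 × 420 = 3360
  O=O: 5 × 489 = 2445
  Σ(broken) = 6511 kJ
Bonds formed (products):
  C=O: 6 × 822 = 4932
  O-H: 8 × 479 = 3832
  Σ(formed) = 8764 kJ
ΔH = Σ(broken) − Σ(formed) = 6511 − 8764 = −2253 kJ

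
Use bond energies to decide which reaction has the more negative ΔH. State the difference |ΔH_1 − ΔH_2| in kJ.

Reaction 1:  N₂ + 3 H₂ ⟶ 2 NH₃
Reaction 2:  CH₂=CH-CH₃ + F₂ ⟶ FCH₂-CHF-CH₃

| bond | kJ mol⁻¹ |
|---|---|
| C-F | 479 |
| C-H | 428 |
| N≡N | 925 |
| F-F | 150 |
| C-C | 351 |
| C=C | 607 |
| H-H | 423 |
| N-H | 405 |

Reaction 2, by 316 kJ

Reaction 1:
  Bonds broken (reactants):
    H-H: 3 × 423 = 1269
    N≡N: 1 × 925 = 925
    Σ(broken) = 2194 kJ
  Bonds formed (products):
    N-H: 6 × 405 = 2430
    Σ(formed) = 2430 kJ
  ΔH_1 = 2194 − 2430 = −236 kJ
Reaction 2:
  Bonds broken (reactants):
    C-C: 1 × 351 = 351
    C-H: 6 × 428 = 2568
    C=C: 1 × 607 = 607
    F-F: 1 × 150 = 150
    Σ(broken) = 3676 kJ
  Bonds formed (products):
    C-C: 2 × 351 = 702
    C-F: 2 × 479 = 958
    C-H: 6 × 428 = 2568
    Σ(formed) = 4228 kJ
  ΔH_2 = 3676 − 4228 = −552 kJ
ΔH_1 − ΔH_2 = +316 kJ, so reaction 2 has the more negative ΔH; |ΔH_1 − ΔH_2| = 316 kJ.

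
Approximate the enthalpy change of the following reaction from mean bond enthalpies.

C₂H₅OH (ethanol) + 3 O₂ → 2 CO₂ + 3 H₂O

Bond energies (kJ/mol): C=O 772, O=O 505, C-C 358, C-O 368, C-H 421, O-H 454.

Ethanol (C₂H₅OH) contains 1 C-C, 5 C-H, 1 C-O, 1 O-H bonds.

Bonds broken (reactants):
  C-C: 1 × 358 = 358
  C-H: 5 × 421 = 2105
  C-O: 1 × 368 = 368
  O-H: 1 × 454 = 454
  O=O: 3 × 505 = 1515
  Σ(broken) = 4800 kJ
Bonds formed (products):
  C=O: 4 × 772 = 3088
  O-H: 6 × 454 = 2724
  Σ(formed) = 5812 kJ
ΔH = Σ(broken) − Σ(formed) = 4800 − 5812 = −1012 kJ

ΔH ≈ −1012 kJ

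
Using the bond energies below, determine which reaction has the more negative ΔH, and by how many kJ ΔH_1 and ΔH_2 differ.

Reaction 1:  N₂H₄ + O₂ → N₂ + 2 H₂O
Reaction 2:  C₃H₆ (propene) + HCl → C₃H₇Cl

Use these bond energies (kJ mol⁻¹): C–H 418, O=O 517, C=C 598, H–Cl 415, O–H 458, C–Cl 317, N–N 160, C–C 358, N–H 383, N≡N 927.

Reaction 1, by 470 kJ

Reaction 1:
  Bonds broken (reactants):
    N–H: 4 × 383 = 1532
    N–N: 1 × 160 = 160
    O=O: 1 × 517 = 517
    Σ(broken) = 2209 kJ
  Bonds formed (products):
    N≡N: 1 × 927 = 927
    O–H: 4 × 458 = 1832
    Σ(formed) = 2759 kJ
  ΔH_1 = 2209 − 2759 = −550 kJ
Reaction 2:
  Bonds broken (reactants):
    C–C: 1 × 358 = 358
    C–H: 6 × 418 = 2508
    C=C: 1 × 598 = 598
    H–Cl: 1 × 415 = 415
    Σ(broken) = 3879 kJ
  Bonds formed (products):
    C–C: 2 × 358 = 716
    C–Cl: 1 × 317 = 317
    C–H: 7 × 418 = 2926
    Σ(formed) = 3959 kJ
  ΔH_2 = 3879 − 3959 = −80 kJ
ΔH_1 − ΔH_2 = −470 kJ, so reaction 1 has the more negative ΔH; |ΔH_1 − ΔH_2| = 470 kJ.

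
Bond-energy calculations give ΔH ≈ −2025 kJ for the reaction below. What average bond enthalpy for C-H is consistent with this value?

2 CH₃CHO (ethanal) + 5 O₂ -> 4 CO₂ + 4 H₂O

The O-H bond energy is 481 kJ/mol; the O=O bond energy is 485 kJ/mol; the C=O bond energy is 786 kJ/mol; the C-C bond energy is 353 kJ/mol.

Let D be the C-H bond energy.
Σ(broken) = 2×353 + 8×D + 2×786 + 5×485 = 4703 + 8D
Σ(formed) = 8×786 + 8×481 = 10136
ΔH = Σ(broken) − Σ(formed) = (4703 + 8D) − (10136) = −5433 + 8D
Setting this equal to −2025 kJ gives 8D = 3408, so D = 426 kJ/mol.

D(C-H) ≈ 426 kJ/mol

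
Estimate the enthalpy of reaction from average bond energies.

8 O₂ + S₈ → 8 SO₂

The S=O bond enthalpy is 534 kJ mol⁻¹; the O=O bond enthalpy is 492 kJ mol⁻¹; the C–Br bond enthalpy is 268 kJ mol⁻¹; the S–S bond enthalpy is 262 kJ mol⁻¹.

Bonds broken (reactants):
  O=O: 8 × 492 = 3936
  S–S: 8 × 262 = 2096
  Σ(broken) = 6032 kJ
Bonds formed (products):
  S=O: 16 × 534 = 8544
  Σ(formed) = 8544 kJ
ΔH = Σ(broken) − Σ(formed) = 6032 − 8544 = −2512 kJ

ΔH ≈ −2512 kJ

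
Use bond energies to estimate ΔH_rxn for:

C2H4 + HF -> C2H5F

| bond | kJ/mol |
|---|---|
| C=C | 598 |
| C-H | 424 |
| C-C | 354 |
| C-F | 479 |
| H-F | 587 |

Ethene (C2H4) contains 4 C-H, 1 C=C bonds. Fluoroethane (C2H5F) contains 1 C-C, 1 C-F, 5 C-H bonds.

ΔH ≈ −72 kJ

Bonds broken (reactants):
  C-H: 4 × 424 = 1696
  C=C: 1 × 598 = 598
  H-F: 1 × 587 = 587
  Σ(broken) = 2881 kJ
Bonds formed (products):
  C-C: 1 × 354 = 354
  C-F: 1 × 479 = 479
  C-H: 5 × 424 = 2120
  Σ(formed) = 2953 kJ
ΔH = Σ(broken) − Σ(formed) = 2881 − 2953 = −72 kJ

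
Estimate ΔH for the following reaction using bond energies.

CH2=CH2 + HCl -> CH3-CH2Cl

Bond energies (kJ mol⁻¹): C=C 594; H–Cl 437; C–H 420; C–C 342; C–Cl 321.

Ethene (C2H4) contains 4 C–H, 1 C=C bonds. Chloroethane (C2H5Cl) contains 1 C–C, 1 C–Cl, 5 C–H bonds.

Bonds broken (reactants):
  C–H: 4 × 420 = 1680
  C=C: 1 × 594 = 594
  H–Cl: 1 × 437 = 437
  Σ(broken) = 2711 kJ
Bonds formed (products):
  C–C: 1 × 342 = 342
  C–Cl: 1 × 321 = 321
  C–H: 5 × 420 = 2100
  Σ(formed) = 2763 kJ
ΔH = Σ(broken) − Σ(formed) = 2711 − 2763 = −52 kJ

ΔH ≈ −52 kJ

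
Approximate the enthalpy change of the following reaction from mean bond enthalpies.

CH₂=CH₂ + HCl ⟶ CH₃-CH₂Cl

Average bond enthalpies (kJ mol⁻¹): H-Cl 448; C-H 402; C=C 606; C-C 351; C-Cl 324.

Bonds broken (reactants):
  C-H: 4 × 402 = 1608
  C=C: 1 × 606 = 606
  H-Cl: 1 × 448 = 448
  Σ(broken) = 2662 kJ
Bonds formed (products):
  C-C: 1 × 351 = 351
  C-Cl: 1 × 324 = 324
  C-H: 5 × 402 = 2010
  Σ(formed) = 2685 kJ
ΔH = Σ(broken) − Σ(formed) = 2662 − 2685 = −23 kJ

ΔH ≈ −23 kJ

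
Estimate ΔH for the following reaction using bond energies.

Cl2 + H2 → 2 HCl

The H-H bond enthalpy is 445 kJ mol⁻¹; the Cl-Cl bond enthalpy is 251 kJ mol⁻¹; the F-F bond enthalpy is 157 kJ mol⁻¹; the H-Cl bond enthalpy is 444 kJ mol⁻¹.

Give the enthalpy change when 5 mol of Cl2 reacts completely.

ΔH = −960 kJ

Bonds broken (reactants):
  Cl-Cl: 1 × 251 = 251
  H-H: 1 × 445 = 445
  Σ(broken) = 696 kJ
Bonds formed (products):
  H-Cl: 2 × 444 = 888
  Σ(formed) = 888 kJ
ΔH = Σ(broken) − Σ(formed) = 696 − 888 = −192 kJ
For 5× the reaction as written: 5 × (−192) = −960 kJ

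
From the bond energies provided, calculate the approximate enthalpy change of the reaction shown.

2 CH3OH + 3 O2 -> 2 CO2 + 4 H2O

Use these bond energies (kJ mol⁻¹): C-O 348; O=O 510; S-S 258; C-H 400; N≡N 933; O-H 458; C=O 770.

Bonds broken (reactants):
  C-H: 6 × 400 = 2400
  C-O: 2 × 348 = 696
  O-H: 2 × 458 = 916
  O=O: 3 × 510 = 1530
  Σ(broken) = 5542 kJ
Bonds formed (products):
  C=O: 4 × 770 = 3080
  O-H: 8 × 458 = 3664
  Σ(formed) = 6744 kJ
ΔH = Σ(broken) − Σ(formed) = 5542 − 6744 = −1202 kJ

ΔH ≈ −1202 kJ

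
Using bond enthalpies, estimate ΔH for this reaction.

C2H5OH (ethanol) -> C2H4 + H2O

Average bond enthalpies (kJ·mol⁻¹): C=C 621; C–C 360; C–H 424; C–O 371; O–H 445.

ΔH ≈ +89 kJ

Bonds broken (reactants):
  C–C: 1 × 360 = 360
  C–H: 5 × 424 = 2120
  C–O: 1 × 371 = 371
  O–H: 1 × 445 = 445
  Σ(broken) = 3296 kJ
Bonds formed (products):
  C–H: 4 × 424 = 1696
  C=C: 1 × 621 = 621
  O–H: 2 × 445 = 890
  Σ(formed) = 3207 kJ
ΔH = Σ(broken) − Σ(formed) = 3296 − 3207 = +89 kJ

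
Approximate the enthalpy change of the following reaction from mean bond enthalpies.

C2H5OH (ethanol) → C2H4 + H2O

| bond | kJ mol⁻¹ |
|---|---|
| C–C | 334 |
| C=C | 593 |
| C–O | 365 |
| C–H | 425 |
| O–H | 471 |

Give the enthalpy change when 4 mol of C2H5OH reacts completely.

ΔH = +240 kJ

Bonds broken (reactants):
  C–C: 1 × 334 = 334
  C–H: 5 × 425 = 2125
  C–O: 1 × 365 = 365
  O–H: 1 × 471 = 471
  Σ(broken) = 3295 kJ
Bonds formed (products):
  C–H: 4 × 425 = 1700
  C=C: 1 × 593 = 593
  O–H: 2 × 471 = 942
  Σ(formed) = 3235 kJ
ΔH = Σ(broken) − Σ(formed) = 3295 − 3235 = +60 kJ
For 4× the reaction as written: 4 × (+60) = +240 kJ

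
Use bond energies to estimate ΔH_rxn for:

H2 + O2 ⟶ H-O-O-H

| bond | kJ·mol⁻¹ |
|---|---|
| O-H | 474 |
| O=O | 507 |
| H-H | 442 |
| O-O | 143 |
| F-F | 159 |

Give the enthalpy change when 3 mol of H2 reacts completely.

ΔH = −426 kJ

Bonds broken (reactants):
  H-H: 1 × 442 = 442
  O=O: 1 × 507 = 507
  Σ(broken) = 949 kJ
Bonds formed (products):
  O-H: 2 × 474 = 948
  O-O: 1 × 143 = 143
  Σ(formed) = 1091 kJ
ΔH = Σ(broken) − Σ(formed) = 949 − 1091 = −142 kJ
For 3× the reaction as written: 3 × (−142) = −426 kJ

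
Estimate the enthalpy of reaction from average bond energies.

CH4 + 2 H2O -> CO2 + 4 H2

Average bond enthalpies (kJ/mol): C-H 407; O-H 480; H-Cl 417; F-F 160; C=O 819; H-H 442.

ΔH ≈ +142 kJ

Bonds broken (reactants):
  C-H: 4 × 407 = 1628
  O-H: 4 × 480 = 1920
  Σ(broken) = 3548 kJ
Bonds formed (products):
  C=O: 2 × 819 = 1638
  H-H: 4 × 442 = 1768
  Σ(formed) = 3406 kJ
ΔH = Σ(broken) − Σ(formed) = 3548 − 3406 = +142 kJ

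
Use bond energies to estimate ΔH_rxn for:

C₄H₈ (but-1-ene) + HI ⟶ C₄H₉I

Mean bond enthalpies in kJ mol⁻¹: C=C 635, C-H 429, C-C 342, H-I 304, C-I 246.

Bonds broken (reactants):
  C-C: 2 × 342 = 684
  C-H: 8 × 429 = 3432
  C=C: 1 × 635 = 635
  H-I: 1 × 304 = 304
  Σ(broken) = 5055 kJ
Bonds formed (products):
  C-C: 3 × 342 = 1026
  C-H: 9 × 429 = 3861
  C-I: 1 × 246 = 246
  Σ(formed) = 5133 kJ
ΔH = Σ(broken) − Σ(formed) = 5055 − 5133 = −78 kJ

ΔH ≈ −78 kJ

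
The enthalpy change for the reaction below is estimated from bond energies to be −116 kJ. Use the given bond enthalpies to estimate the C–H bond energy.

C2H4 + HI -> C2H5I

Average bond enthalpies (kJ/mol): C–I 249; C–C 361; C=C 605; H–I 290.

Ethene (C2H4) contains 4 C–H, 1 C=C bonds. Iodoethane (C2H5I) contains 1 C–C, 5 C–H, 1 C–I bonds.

Let D be the C–H bond energy.
Σ(broken) = 4×D + 1×605 + 1×290 = 895 + 4D
Σ(formed) = 1×361 + 5×D + 1×249 = 610 + 5D
ΔH = Σ(broken) − Σ(formed) = (895 + 4D) − (610 + 5D) = +285 − D
Setting this equal to −116 kJ gives D = 401 kJ/mol.

D(C–H) ≈ 401 kJ/mol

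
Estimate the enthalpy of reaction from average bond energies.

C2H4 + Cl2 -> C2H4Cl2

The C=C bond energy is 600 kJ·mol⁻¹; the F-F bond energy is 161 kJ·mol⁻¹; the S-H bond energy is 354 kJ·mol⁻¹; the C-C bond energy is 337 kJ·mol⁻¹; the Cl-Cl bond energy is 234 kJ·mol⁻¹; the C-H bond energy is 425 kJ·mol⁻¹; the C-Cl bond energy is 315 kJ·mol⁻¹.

ΔH ≈ −133 kJ

Bonds broken (reactants):
  C-H: 4 × 425 = 1700
  C=C: 1 × 600 = 600
  Cl-Cl: 1 × 234 = 234
  Σ(broken) = 2534 kJ
Bonds formed (products):
  C-C: 1 × 337 = 337
  C-Cl: 2 × 315 = 630
  C-H: 4 × 425 = 1700
  Σ(formed) = 2667 kJ
ΔH = Σ(broken) − Σ(formed) = 2534 − 2667 = −133 kJ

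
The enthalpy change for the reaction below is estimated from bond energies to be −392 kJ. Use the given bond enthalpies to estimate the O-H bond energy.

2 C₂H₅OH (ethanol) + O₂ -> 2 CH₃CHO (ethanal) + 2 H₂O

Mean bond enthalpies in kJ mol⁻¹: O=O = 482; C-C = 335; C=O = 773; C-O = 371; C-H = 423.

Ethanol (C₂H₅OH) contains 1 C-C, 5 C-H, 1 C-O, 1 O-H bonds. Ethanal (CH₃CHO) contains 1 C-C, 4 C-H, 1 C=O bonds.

Let D be the O-H bond energy.
Σ(broken) = 2×335 + 10×423 + 2×371 + 2×D + 1×482 = 6124 + 2D
Σ(formed) = 2×335 + 8×423 + 2×773 + 4×D = 5600 + 4D
ΔH = Σ(broken) − Σ(formed) = (6124 + 2D) − (5600 + 4D) = +524 − 2D
Setting this equal to −392 kJ gives 2D = 916, so D = 458 kJ/mol.

D(O-H) ≈ 458 kJ/mol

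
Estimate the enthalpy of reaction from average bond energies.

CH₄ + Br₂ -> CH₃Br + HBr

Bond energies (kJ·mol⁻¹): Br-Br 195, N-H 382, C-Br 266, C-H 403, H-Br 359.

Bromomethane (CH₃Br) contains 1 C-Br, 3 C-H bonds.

Bonds broken (reactants):
  Br-Br: 1 × 195 = 195
  C-H: 4 × 403 = 1612
  Σ(broken) = 1807 kJ
Bonds formed (products):
  C-Br: 1 × 266 = 266
  C-H: 3 × 403 = 1209
  H-Br: 1 × 359 = 359
  Σ(formed) = 1834 kJ
ΔH = Σ(broken) − Σ(formed) = 1807 − 1834 = −27 kJ

ΔH ≈ −27 kJ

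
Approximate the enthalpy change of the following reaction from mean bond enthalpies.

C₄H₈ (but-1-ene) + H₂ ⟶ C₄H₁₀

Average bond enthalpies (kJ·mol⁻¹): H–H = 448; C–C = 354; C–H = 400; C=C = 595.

Bonds broken (reactants):
  C–C: 2 × 354 = 708
  C–H: 8 × 400 = 3200
  C=C: 1 × 595 = 595
  H–H: 1 × 448 = 448
  Σ(broken) = 4951 kJ
Bonds formed (products):
  C–C: 3 × 354 = 1062
  C–H: 10 × 400 = 4000
  Σ(formed) = 5062 kJ
ΔH = Σ(broken) − Σ(formed) = 4951 − 5062 = −111 kJ

ΔH ≈ −111 kJ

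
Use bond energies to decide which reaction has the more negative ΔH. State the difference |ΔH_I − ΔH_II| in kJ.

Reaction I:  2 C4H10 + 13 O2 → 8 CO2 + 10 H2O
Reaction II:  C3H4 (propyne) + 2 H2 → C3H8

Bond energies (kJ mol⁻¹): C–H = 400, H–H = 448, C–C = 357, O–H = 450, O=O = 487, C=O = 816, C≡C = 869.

Reaction I:
  Bonds broken (reactants):
    C–C: 6 × 357 = 2142
    C–H: 20 × 400 = 8000
    O=O: 13 × 487 = 6331
    Σ(broken) = 16473 kJ
  Bonds formed (products):
    C=O: 16 × 816 = 13056
    O–H: 20 × 450 = 9000
    Σ(formed) = 22056 kJ
  ΔH_I = 16473 − 22056 = −5583 kJ
Reaction II:
  Bonds broken (reactants):
    C≡C: 1 × 869 = 869
    C–C: 1 × 357 = 357
    C–H: 4 × 400 = 1600
    H–H: 2 × 448 = 896
    Σ(broken) = 3722 kJ
  Bonds formed (products):
    C–C: 2 × 357 = 714
    C–H: 8 × 400 = 3200
    Σ(formed) = 3914 kJ
  ΔH_II = 3722 − 3914 = −192 kJ
ΔH_I − ΔH_II = −5391 kJ, so reaction I has the more negative ΔH; |ΔH_I − ΔH_II| = 5391 kJ.

Reaction I, by 5391 kJ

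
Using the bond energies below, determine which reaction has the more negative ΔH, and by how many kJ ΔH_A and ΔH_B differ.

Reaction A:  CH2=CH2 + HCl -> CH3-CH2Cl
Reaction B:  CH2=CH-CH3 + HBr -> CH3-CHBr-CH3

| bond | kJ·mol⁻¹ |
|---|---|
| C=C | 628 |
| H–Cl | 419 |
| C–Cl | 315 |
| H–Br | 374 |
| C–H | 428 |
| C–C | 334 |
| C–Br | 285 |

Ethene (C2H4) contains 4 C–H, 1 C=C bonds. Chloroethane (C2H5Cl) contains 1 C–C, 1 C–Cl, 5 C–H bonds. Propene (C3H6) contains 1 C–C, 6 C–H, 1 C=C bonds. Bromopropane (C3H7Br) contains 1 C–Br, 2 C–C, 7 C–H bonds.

Reaction A:
  Bonds broken (reactants):
    C–H: 4 × 428 = 1712
    C=C: 1 × 628 = 628
    H–Cl: 1 × 419 = 419
    Σ(broken) = 2759 kJ
  Bonds formed (products):
    C–C: 1 × 334 = 334
    C–Cl: 1 × 315 = 315
    C–H: 5 × 428 = 2140
    Σ(formed) = 2789 kJ
  ΔH_A = 2759 − 2789 = −30 kJ
Reaction B:
  Bonds broken (reactants):
    C–C: 1 × 334 = 334
    C–H: 6 × 428 = 2568
    C=C: 1 × 628 = 628
    H–Br: 1 × 374 = 374
    Σ(broken) = 3904 kJ
  Bonds formed (products):
    C–Br: 1 × 285 = 285
    C–C: 2 × 334 = 668
    C–H: 7 × 428 = 2996
    Σ(formed) = 3949 kJ
  ΔH_B = 3904 − 3949 = −45 kJ
ΔH_A − ΔH_B = +15 kJ, so reaction B has the more negative ΔH; |ΔH_A − ΔH_B| = 15 kJ.

Reaction B, by 15 kJ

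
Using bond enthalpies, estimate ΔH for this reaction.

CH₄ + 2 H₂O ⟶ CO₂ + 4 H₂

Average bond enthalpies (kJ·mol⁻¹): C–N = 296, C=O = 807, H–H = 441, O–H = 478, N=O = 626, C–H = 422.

Bonds broken (reactants):
  C–H: 4 × 422 = 1688
  O–H: 4 × 478 = 1912
  Σ(broken) = 3600 kJ
Bonds formed (products):
  C=O: 2 × 807 = 1614
  H–H: 4 × 441 = 1764
  Σ(formed) = 3378 kJ
ΔH = Σ(broken) − Σ(formed) = 3600 − 3378 = +222 kJ

ΔH ≈ +222 kJ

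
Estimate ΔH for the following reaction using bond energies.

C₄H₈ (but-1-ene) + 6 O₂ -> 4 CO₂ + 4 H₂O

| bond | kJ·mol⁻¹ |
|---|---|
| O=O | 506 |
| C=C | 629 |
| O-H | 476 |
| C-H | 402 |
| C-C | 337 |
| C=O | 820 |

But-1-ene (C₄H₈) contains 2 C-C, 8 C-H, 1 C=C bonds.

Bonds broken (reactants):
  C-C: 2 × 337 = 674
  C-H: 8 × 402 = 3216
  C=C: 1 × 629 = 629
  O=O: 6 × 506 = 3036
  Σ(broken) = 7555 kJ
Bonds formed (products):
  C=O: 8 × 820 = 6560
  O-H: 8 × 476 = 3808
  Σ(formed) = 10368 kJ
ΔH = Σ(broken) − Σ(formed) = 7555 − 10368 = −2813 kJ

ΔH ≈ −2813 kJ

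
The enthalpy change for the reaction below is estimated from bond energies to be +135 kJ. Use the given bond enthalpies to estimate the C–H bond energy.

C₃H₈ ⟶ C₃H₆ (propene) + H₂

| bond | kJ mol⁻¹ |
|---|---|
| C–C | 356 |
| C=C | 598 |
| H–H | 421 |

D(C–H) ≈ 399 kJ/mol

Let D be the C–H bond energy.
Σ(broken) = 2×356 + 8×D = 712 + 8D
Σ(formed) = 1×356 + 6×D + 1×598 + 1×421 = 1375 + 6D
ΔH = Σ(broken) − Σ(formed) = (712 + 8D) − (1375 + 6D) = −663 + 2D
Setting this equal to +135 kJ gives 2D = 798, so D = 399 kJ/mol.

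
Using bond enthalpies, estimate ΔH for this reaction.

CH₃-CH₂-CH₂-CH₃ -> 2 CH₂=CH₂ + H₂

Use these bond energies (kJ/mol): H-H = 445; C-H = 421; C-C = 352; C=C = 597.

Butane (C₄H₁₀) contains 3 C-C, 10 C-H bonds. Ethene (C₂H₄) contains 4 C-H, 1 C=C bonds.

Bonds broken (reactants):
  C-C: 3 × 352 = 1056
  C-H: 10 × 421 = 4210
  Σ(broken) = 5266 kJ
Bonds formed (products):
  C-H: 8 × 421 = 3368
  C=C: 2 × 597 = 1194
  H-H: 1 × 445 = 445
  Σ(formed) = 5007 kJ
ΔH = Σ(broken) − Σ(formed) = 5266 − 5007 = +259 kJ

ΔH ≈ +259 kJ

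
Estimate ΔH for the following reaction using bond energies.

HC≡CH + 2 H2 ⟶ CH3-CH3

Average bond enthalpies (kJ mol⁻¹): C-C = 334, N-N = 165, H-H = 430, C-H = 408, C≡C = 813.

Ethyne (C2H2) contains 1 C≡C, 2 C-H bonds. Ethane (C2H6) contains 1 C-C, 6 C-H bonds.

ΔH ≈ −293 kJ

Bonds broken (reactants):
  C≡C: 1 × 813 = 813
  C-H: 2 × 408 = 816
  H-H: 2 × 430 = 860
  Σ(broken) = 2489 kJ
Bonds formed (products):
  C-C: 1 × 334 = 334
  C-H: 6 × 408 = 2448
  Σ(formed) = 2782 kJ
ΔH = Σ(broken) − Σ(formed) = 2489 − 2782 = −293 kJ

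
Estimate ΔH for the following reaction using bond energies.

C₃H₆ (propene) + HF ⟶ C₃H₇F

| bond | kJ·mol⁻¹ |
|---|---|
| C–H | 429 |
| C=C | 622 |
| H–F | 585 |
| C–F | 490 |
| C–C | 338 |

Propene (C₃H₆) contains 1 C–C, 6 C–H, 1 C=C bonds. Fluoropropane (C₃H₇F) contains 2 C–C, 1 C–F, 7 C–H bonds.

ΔH ≈ −50 kJ

Bonds broken (reactants):
  C–C: 1 × 338 = 338
  C–H: 6 × 429 = 2574
  C=C: 1 × 622 = 622
  H–F: 1 × 585 = 585
  Σ(broken) = 4119 kJ
Bonds formed (products):
  C–C: 2 × 338 = 676
  C–F: 1 × 490 = 490
  C–H: 7 × 429 = 3003
  Σ(formed) = 4169 kJ
ΔH = Σ(broken) − Σ(formed) = 4119 − 4169 = −50 kJ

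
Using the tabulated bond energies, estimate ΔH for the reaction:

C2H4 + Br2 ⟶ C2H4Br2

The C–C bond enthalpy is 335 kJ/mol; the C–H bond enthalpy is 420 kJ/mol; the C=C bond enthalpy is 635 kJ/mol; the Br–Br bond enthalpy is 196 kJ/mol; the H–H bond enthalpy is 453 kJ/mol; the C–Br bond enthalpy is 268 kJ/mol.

ΔH ≈ −40 kJ

Bonds broken (reactants):
  Br–Br: 1 × 196 = 196
  C–H: 4 × 420 = 1680
  C=C: 1 × 635 = 635
  Σ(broken) = 2511 kJ
Bonds formed (products):
  C–Br: 2 × 268 = 536
  C–C: 1 × 335 = 335
  C–H: 4 × 420 = 1680
  Σ(formed) = 2551 kJ
ΔH = Σ(broken) − Σ(formed) = 2511 − 2551 = −40 kJ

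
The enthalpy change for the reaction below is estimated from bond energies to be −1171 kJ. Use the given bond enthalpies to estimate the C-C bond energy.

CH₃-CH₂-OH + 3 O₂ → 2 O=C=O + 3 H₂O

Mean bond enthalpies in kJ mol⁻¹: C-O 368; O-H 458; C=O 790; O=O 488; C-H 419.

D(C-C) ≈ 352 kJ/mol

Let D be the C-C bond energy.
Σ(broken) = 1×D + 5×419 + 1×368 + 1×458 + 3×488 = 4385 + D
Σ(formed) = 4×790 + 6×458 = 5908
ΔH = Σ(broken) − Σ(formed) = (4385 + D) − (5908) = −1523 + D
Setting this equal to −1171 kJ gives D = 352 kJ/mol.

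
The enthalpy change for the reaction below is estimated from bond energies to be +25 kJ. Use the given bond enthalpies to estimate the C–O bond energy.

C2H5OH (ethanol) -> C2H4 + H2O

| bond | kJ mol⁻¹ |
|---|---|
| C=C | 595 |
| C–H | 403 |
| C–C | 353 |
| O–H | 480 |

D(C–O) ≈ 344 kJ/mol

Let D be the C–O bond energy.
Σ(broken) = 1×353 + 5×403 + 1×D + 1×480 = 2848 + D
Σ(formed) = 4×403 + 1×595 + 2×480 = 3167
ΔH = Σ(broken) − Σ(formed) = (2848 + D) − (3167) = −319 + D
Setting this equal to +25 kJ gives D = 344 kJ/mol.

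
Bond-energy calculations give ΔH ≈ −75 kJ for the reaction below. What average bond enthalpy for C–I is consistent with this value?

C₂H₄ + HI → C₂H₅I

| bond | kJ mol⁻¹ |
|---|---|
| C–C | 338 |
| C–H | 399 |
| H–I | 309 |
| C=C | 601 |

D(C–I) ≈ 248 kJ/mol

Let D be the C–I bond energy.
Σ(broken) = 4×399 + 1×601 + 1×309 = 2506
Σ(formed) = 1×338 + 5×399 + 1×D = 2333 + D
ΔH = Σ(broken) − Σ(formed) = (2506) − (2333 + D) = +173 − D
Setting this equal to −75 kJ gives D = 248 kJ/mol.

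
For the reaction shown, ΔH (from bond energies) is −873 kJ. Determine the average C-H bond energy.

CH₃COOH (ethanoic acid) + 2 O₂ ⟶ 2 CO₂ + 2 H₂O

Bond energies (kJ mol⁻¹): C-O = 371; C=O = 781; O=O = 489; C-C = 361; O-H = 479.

Let D be the C-H bond energy.
Σ(broken) = 1×361 + 3×D + 1×371 + 1×781 + 1×479 + 2×489 = 2970 + 3D
Σ(formed) = 4×781 + 4×479 = 5040
ΔH = Σ(broken) − Σ(formed) = (2970 + 3D) − (5040) = −2070 + 3D
Setting this equal to −873 kJ gives 3D = 1197, so D = 399 kJ/mol.

D(C-H) ≈ 399 kJ/mol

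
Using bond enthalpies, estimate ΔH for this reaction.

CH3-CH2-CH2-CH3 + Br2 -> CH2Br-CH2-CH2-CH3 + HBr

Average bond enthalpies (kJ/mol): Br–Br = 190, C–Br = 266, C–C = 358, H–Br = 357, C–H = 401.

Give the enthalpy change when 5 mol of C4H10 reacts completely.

ΔH = −160 kJ

Bonds broken (reactants):
  Br–Br: 1 × 190 = 190
  C–C: 3 × 358 = 1074
  C–H: 10 × 401 = 4010
  Σ(broken) = 5274 kJ
Bonds formed (products):
  C–Br: 1 × 266 = 266
  C–C: 3 × 358 = 1074
  C–H: 9 × 401 = 3609
  H–Br: 1 × 357 = 357
  Σ(formed) = 5306 kJ
ΔH = Σ(broken) − Σ(formed) = 5274 − 5306 = −32 kJ
For 5× the reaction as written: 5 × (−32) = −160 kJ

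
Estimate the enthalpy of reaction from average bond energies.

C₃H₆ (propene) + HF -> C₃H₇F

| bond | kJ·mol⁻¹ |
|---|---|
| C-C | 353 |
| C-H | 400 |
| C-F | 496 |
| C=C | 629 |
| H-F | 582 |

ΔH ≈ −38 kJ

Bonds broken (reactants):
  C-C: 1 × 353 = 353
  C-H: 6 × 400 = 2400
  C=C: 1 × 629 = 629
  H-F: 1 × 582 = 582
  Σ(broken) = 3964 kJ
Bonds formed (products):
  C-C: 2 × 353 = 706
  C-F: 1 × 496 = 496
  C-H: 7 × 400 = 2800
  Σ(formed) = 4002 kJ
ΔH = Σ(broken) − Σ(formed) = 3964 − 4002 = −38 kJ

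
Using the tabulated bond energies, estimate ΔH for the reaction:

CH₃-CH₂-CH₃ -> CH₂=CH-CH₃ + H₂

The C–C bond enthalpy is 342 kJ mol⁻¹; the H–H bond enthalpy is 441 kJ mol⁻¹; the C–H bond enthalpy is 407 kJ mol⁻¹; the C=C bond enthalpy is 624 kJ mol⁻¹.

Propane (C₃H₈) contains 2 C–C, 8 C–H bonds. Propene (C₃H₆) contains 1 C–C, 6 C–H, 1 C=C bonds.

Bonds broken (reactants):
  C–C: 2 × 342 = 684
  C–H: 8 × 407 = 3256
  Σ(broken) = 3940 kJ
Bonds formed (products):
  C–C: 1 × 342 = 342
  C–H: 6 × 407 = 2442
  C=C: 1 × 624 = 624
  H–H: 1 × 441 = 441
  Σ(formed) = 3849 kJ
ΔH = Σ(broken) − Σ(formed) = 3940 − 3849 = +91 kJ

ΔH ≈ +91 kJ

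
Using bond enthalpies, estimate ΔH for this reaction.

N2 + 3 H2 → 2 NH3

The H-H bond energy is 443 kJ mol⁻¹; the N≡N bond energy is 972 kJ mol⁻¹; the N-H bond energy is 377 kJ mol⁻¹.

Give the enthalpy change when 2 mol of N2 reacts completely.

ΔH = +78 kJ

Bonds broken (reactants):
  H-H: 3 × 443 = 1329
  N≡N: 1 × 972 = 972
  Σ(broken) = 2301 kJ
Bonds formed (products):
  N-H: 6 × 377 = 2262
  Σ(formed) = 2262 kJ
ΔH = Σ(broken) − Σ(formed) = 2301 − 2262 = +39 kJ
For 2× the reaction as written: 2 × (+39) = +78 kJ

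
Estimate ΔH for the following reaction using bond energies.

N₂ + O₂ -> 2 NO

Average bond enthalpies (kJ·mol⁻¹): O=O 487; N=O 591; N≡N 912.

ΔH ≈ +217 kJ

Bonds broken (reactants):
  N≡N: 1 × 912 = 912
  O=O: 1 × 487 = 487
  Σ(broken) = 1399 kJ
Bonds formed (products):
  N=O: 2 × 591 = 1182
  Σ(formed) = 1182 kJ
ΔH = Σ(broken) − Σ(formed) = 1399 − 1182 = +217 kJ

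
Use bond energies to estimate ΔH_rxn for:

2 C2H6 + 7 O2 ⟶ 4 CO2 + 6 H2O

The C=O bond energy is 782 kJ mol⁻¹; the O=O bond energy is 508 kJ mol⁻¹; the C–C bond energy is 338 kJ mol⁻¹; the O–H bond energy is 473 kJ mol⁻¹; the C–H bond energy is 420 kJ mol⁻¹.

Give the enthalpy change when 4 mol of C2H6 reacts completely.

ΔH = −5320 kJ

Bonds broken (reactants):
  C–C: 2 × 338 = 676
  C–H: 12 × 420 = 5040
  O=O: 7 × 508 = 3556
  Σ(broken) = 9272 kJ
Bonds formed (products):
  C=O: 8 × 782 = 6256
  O–H: 12 × 473 = 5676
  Σ(formed) = 11932 kJ
ΔH = Σ(broken) − Σ(formed) = 9272 − 11932 = −2660 kJ
For 2× the reaction as written: 2 × (−2660) = −5320 kJ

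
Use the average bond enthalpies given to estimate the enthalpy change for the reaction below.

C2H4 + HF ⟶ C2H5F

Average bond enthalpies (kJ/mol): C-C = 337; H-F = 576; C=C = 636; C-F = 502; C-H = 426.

ΔH ≈ −53 kJ

Bonds broken (reactants):
  C-H: 4 × 426 = 1704
  C=C: 1 × 636 = 636
  H-F: 1 × 576 = 576
  Σ(broken) = 2916 kJ
Bonds formed (products):
  C-C: 1 × 337 = 337
  C-F: 1 × 502 = 502
  C-H: 5 × 426 = 2130
  Σ(formed) = 2969 kJ
ΔH = Σ(broken) − Σ(formed) = 2916 − 2969 = −53 kJ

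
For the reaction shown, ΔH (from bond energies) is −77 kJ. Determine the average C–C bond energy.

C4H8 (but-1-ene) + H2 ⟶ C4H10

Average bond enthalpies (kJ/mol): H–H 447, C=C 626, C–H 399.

Let D be the C–C bond energy.
Σ(broken) = 2×D + 8×399 + 1×626 + 1×447 = 4265 + 2D
Σ(formed) = 3×D + 10×399 = 3990 + 3D
ΔH = Σ(broken) − Σ(formed) = (4265 + 2D) − (3990 + 3D) = +275 − D
Setting this equal to −77 kJ gives D = 352 kJ/mol.

D(C–C) ≈ 352 kJ/mol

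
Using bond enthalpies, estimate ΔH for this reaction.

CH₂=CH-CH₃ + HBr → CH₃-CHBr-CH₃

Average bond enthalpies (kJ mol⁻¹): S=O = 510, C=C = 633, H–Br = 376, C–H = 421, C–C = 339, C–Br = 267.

ΔH ≈ −18 kJ

Bonds broken (reactants):
  C–C: 1 × 339 = 339
  C–H: 6 × 421 = 2526
  C=C: 1 × 633 = 633
  H–Br: 1 × 376 = 376
  Σ(broken) = 3874 kJ
Bonds formed (products):
  C–Br: 1 × 267 = 267
  C–C: 2 × 339 = 678
  C–H: 7 × 421 = 2947
  Σ(formed) = 3892 kJ
ΔH = Σ(broken) − Σ(formed) = 3874 − 3892 = −18 kJ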